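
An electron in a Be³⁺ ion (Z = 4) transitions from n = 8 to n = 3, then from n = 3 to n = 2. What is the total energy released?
51.02138 eV

The energy levels of Be³⁺ are E_n = -13.6057 × 4² / n² eV.

First transition (8 → 3):
ΔE₁ = |E_3 - E_8|
ΔE₁ = |-24.18791111111 - (-3.40142500000)| = 20.78648611 eV

Second transition (3 → 2):
ΔE₂ = |E_2 - E_3|
ΔE₂ = |-54.42280000000 - (-24.18791111111)| = 30.23488889 eV

Total energy released:
E_total = ΔE₁ + ΔE₂ = 20.78648611 + 30.23488889 = 51.02138 eV

Note: This equals the direct transition 8 → 2: 51.02138 eV ✓
Energy is conserved regardless of the path taken.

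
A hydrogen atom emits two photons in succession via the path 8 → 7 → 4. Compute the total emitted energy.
0.64 eV

The energy levels of hydrogen are E_n = -13.6057 / n² eV.

First transition (8 → 7):
ΔE₁ = |E_7 - E_8|
ΔE₁ = |-0.27766735 - (-0.21258906)| = 0.06508 eV

Second transition (7 → 4):
ΔE₂ = |E_4 - E_7|
ΔE₂ = |-0.85035625 - (-0.27766735)| = 0.57269 eV

Total energy released:
E_total = ΔE₁ + ΔE₂ = 0.06508 + 0.57269 = 0.64 eV

Note: This equals the direct transition 8 → 4: 0.64 eV ✓
Energy is conserved regardless of the path taken.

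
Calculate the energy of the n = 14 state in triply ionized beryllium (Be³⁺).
-1.111 eV

For hydrogen-like ions, the energy levels scale with Z²:
E_n = -13.6057 Z² / n² eV

For Be³⁺ (Z = 4) at n = 14:
E_14 = -13.6057 × 4² / 14²
E_14 = -13.6057 × 16 / 196
E_14 = -217.6912 / 196
E_14 = -1.111 eV

The energy is 16 times more negative than hydrogen at the same n due to the stronger nuclear charge.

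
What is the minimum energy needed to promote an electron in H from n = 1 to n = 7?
13.32803 eV

The energy levels of a hydrogen-like atom are E_n = -13.6057 eV / n².

Energy at n = 1: E_1 = -13.6057 / 1² = -13.60570000 eV
Energy at n = 7: E_7 = -13.6057 / 7² = -0.27766735 eV

The excitation energy is the difference:
ΔE = E_7 - E_1
ΔE = -0.27766735 - (-13.60570000)
ΔE = 13.32803 eV

Since this is positive, energy must be absorbed (photon absorption).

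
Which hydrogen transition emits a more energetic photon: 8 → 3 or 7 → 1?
7 → 1

Calculate the energy for each transition:

Transition 8 → 3:
ΔE₁ = |E_3 - E_8| = |-13.6057/3² - (-13.6057/8²)|
ΔE₁ = |-1.51174444 - (-0.21258906)| = 1.29916 eV

Transition 7 → 1:
ΔE₂ = |E_1 - E_7| = |-13.6057/1² - (-13.6057/7²)|
ΔE₂ = |-13.60570000 - (-0.27766735)| = 13.32803 eV

Since 13.32803 eV > 1.29916 eV, the transition 7 → 1 emits the more energetic photon.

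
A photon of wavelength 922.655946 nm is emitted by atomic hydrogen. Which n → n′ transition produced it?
n = 9 → n = 3

First, find the photon energy from the wavelength (hc = 1239.84 eV·nm):
E = hc/λ = 1239.84 eV·nm / 922.655946 nm = 1.3437728 eV

The energy levels of hydrogen satisfy E_n = -13.6057 / n² eV, so an emission n_i → n_f releases
ΔE = 13.6057 × (1/n_f² − 1/n_i²) eV.

Setting ΔE equal to the photon energy:
1/n_f² − 1/n_i² = 1.3437728 / 13.6057 = 0.098765429

Since 1/n_i² must be positive, we need 1/n_f² > 0.098765429, i.e. n_f ≤ 3. For each allowed n_f, solve n_i = (1/n_f² − 0.098765429)^(−1/2) and check whether it is a whole number:
  n_f = 1: 1/n_i² = 1.000000000 − 0.098765429 = 0.901234571 → n_i = 1.053  (not an integer) ✗
  n_f = 2: 1/n_i² = 0.250000000 − 0.098765429 = 0.151234571 → n_i = 2.571  (not an integer) ✗
  n_f = 3: 1/n_i² = 0.111111111 − 0.098765429 = 0.012345682 → n_i = 9.000  → integer, n_i = 9 ✓

Only n_f = 3 gives an integer upper level, n_i = 9.

The transition is from n = 9 to n = 3 (emission).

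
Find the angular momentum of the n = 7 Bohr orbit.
7.38200e-34 J·s (or 7ℏ)

In the Bohr model, angular momentum is quantized:
L = nℏ

where ℏ = h/(2π) = 1.0545718e-34 J·s

For n = 7:
L = 7 × 1.0545718e-34 J·s
L = 7.38200e-34 J·s

This can also be written as L = 7ℏ.
The angular momentum is an integer multiple of the reduced Planck constant.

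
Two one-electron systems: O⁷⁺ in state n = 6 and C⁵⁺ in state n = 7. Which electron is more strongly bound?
O⁷⁺ at n = 6 (E = -24.188 eV)

Using E_n = -13.6057 Z² / n² eV:

O⁷⁺ (Z = 8) at n = 6:
E = -13.6057 × 8² / 6² = -13.6057 × 64 / 36 = -24.187911 eV

C⁵⁺ (Z = 6) at n = 7:
E = -13.6057 × 6² / 7² = -13.6057 × 36 / 49 = -9.996024 eV

Since -24.187911 eV < -9.996024 eV,
O⁷⁺ at n = 6 is more tightly bound (requires more energy to ionize).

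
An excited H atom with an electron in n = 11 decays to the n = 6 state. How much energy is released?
0.26549 eV

The energy levels are E_n = -13.6057 eV / n².

Energy at n = 11: E_11 = -13.6057 / 11² = -0.11244380 eV
Energy at n = 6: E_6 = -13.6057 / 6² = -0.37793611 eV

For emission (electron falling to lower state), the photon energy is:
E_photon = E_11 - E_6 = |-0.11244380 - (-0.37793611)|
E_photon = 0.26549 eV

This energy is carried away by the emitted photon.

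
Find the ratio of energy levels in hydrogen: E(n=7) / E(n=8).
1.306

Using E_n = -13.6057 Z² / n² eV with Z = 1:

E_7 = -13.6057 / 7² = -13.6057 / 49 = -0.277667347 eV
E_8 = -13.6057 / 8² = -13.6057 / 64 = -0.212589063 eV

The ratio is:
E_7/E_8 = (-0.277667347) / (-0.212589063)
E_7/E_8 = (-13.6057/49) / (-13.6057/64)
E_7/E_8 = 64/49
E_7/E_8 = 1.306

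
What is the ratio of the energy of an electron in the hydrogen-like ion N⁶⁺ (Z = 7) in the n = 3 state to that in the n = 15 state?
25.00

Using E_n = -13.6057 Z² / n² eV with Z = 7:

E_3 = -13.6057 × 7² / 3² = -666.6793 / 9 = -74.07547778 eV
E_15 = -13.6057 × 7² / 15² = -666.6793 / 225 = -2.96301911 eV

The ratio is:
E_3/E_15 = (-74.07547778) / (-2.96301911)
E_3/E_15 = (-666.6793/9) / (-666.6793/225)
E_3/E_15 = 225/9
E_3/E_15 = 25.00
(Note: the Z² factors cancel in the ratio.)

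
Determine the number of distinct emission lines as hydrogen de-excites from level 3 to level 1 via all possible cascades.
3

The electron can occupy levels n = 1, 2, ..., 3 during de-excitation — that is m = 3 - 1 + 1 = 3 distinct levels.

The number of distinct spectral lines equals the number of ways to choose 2 of these m levels (each pair gives one possible emission transition):

Number of lines = m(m-1)/2 = 3×2/2 = 3

These correspond to all possible transitions between the 3 levels:
3 → 2, 3 → 1, 2 → 1

Each transition produces a photon with a unique energy (and thus wavelength). This count does not depend on Z.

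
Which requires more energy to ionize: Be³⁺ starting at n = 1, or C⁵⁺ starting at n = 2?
Be³⁺ at n = 1 (E = -217.69 eV)

Using E_n = -13.6057 Z² / n² eV:

Be³⁺ (Z = 4) at n = 1:
E = -13.6057 × 4² / 1² = -13.6057 × 16 / 1 = -217.69120 eV

C⁵⁺ (Z = 6) at n = 2:
E = -13.6057 × 6² / 2² = -13.6057 × 36 / 4 = -122.45130 eV

Since -217.69120 eV < -122.45130 eV,
Be³⁺ at n = 1 is more tightly bound (requires more energy to ionize).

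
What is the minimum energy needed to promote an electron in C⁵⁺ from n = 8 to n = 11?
3.605229 eV

The energy levels of a hydrogen-like atom are E_n = -13.6057 Z² eV / n².

Energy at n = 8: E_8 = -13.6057 × 6² / 8² = -7.653206250 eV
Energy at n = 11: E_11 = -13.6057 × 6² / 11² = -4.047976860 eV

The excitation energy is the difference:
ΔE = E_11 - E_8
ΔE = -4.047976860 - (-7.653206250)
ΔE = 3.605229 eV

Since this is positive, energy must be absorbed (photon absorption).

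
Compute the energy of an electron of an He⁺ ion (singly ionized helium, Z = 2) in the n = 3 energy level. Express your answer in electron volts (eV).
-6.046978 eV

The energy levels of a hydrogen-like atom are given by:
E_n = -13.6057 Z² / n² eV  (with Z = 2 for He⁺)

For n = 3:
E_3 = -13.6057 × 2² / 3²
E_3 = -13.6057 × 4 / 9
E_3 = -6.046978 eV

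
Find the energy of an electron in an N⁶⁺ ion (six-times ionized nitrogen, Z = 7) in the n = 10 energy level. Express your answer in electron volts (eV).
-6.67 eV

The energy levels of a hydrogen-like atom are given by:
E_n = -13.6057 Z² / n² eV  (with Z = 7 for N⁶⁺)

For n = 10:
E_10 = -13.6057 × 7² / 10²
E_10 = -13.6057 × 49 / 100
E_10 = -6.67 eV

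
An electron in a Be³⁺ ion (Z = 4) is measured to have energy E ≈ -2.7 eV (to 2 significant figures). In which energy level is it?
n = 9

The exact energy levels follow E_n = -13.6057 Z² / n² eV with Z = 4.

The measured value (-2.7 eV) is reported to only 2 significant figures, so we must test candidate n values and see which one matches to that precision.

Candidate energies:
  n = 7:  E = -13.6057 × 4² / 7² = -4.44268 eV
  n = 8:  E = -13.6057 × 4² / 8² = -3.40143 eV
  n = 9:  E = -13.6057 × 4² / 9² = -2.68755 eV  ← matches
  n = 10:  E = -13.6057 × 4² / 10² = -2.17691 eV
  n = 11:  E = -13.6057 × 4² / 11² = -1.79910 eV

Checking against the measurement of -2.7 eV (2 sig figs), only n = 9 agrees:
E_9 = -2.68755 eV, which rounds to -2.7 eV ✓

Therefore n = 9.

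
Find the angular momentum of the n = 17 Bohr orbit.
1.7928e-33 J·s (or 17ℏ)

In the Bohr model, angular momentum is quantized:
L = nℏ

where ℏ = h/(2π) = 1.054572e-34 J·s

For n = 17:
L = 17 × 1.054572e-34 J·s
L = 1.7928e-33 J·s

This can also be written as L = 17ℏ.
The angular momentum is an integer multiple of the reduced Planck constant.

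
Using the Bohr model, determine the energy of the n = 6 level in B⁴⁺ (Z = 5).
-9.4484 eV

For hydrogen-like ions, the energy levels scale with Z²:
E_n = -13.6057 Z² / n² eV

For B⁴⁺ (Z = 5) at n = 6:
E_6 = -13.6057 × 5² / 6²
E_6 = -13.6057 × 25 / 36
E_6 = -340.1425 / 36
E_6 = -9.4484 eV

The energy is 25 times more negative than hydrogen at the same n due to the stronger nuclear charge.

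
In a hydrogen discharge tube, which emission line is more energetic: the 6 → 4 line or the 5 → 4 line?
6 → 4

Calculate the energy for each transition:

Transition 6 → 4:
ΔE₁ = |E_4 - E_6| = |-13.6057/4² - (-13.6057/6²)|
ΔE₁ = |-0.850356250000 - (-0.377936111111)| = 0.472420139 eV

Transition 5 → 4:
ΔE₂ = |E_4 - E_5| = |-13.6057/4² - (-13.6057/5²)|
ΔE₂ = |-0.850356250000 - (-0.544228000000)| = 0.306128250 eV

Since 0.472420139 eV > 0.306128250 eV, the transition 6 → 4 emits the more energetic photon.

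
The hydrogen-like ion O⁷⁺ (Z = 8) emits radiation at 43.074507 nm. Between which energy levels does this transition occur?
n = 12 → n = 5

First, find the photon energy from the wavelength (hc = 1239.84 eV·nm):
E = hc/λ = 1239.84 eV·nm / 43.074507 nm = 28.783614 eV

The energy levels of O⁷⁺ satisfy E_n = -13.6057 × 8² / n² eV, so an emission n_i → n_f releases
ΔE = 13.6057 × 8² × (1/n_f² − 1/n_i²) eV.

Setting ΔE equal to the photon energy:
1/n_f² − 1/n_i² = 28.783614 / (13.6057 × 8²) = 0.033055555

Since 1/n_i² must be positive, we need 1/n_f² > 0.033055555, i.e. n_f ≤ 5. For each allowed n_f, solve n_i = (1/n_f² − 0.033055555)^(−1/2) and check whether it is a whole number:
  n_f = 1: 1/n_i² = 1.000000000 − 0.033055555 = 0.966944445 → n_i = 1.017  (not an integer) ✗
  n_f = 2: 1/n_i² = 0.250000000 − 0.033055555 = 0.216944445 → n_i = 2.147  (not an integer) ✗
  n_f = 3: 1/n_i² = 0.111111111 − 0.033055555 = 0.078055556 → n_i = 3.579  (not an integer) ✗
  n_f = 4: 1/n_i² = 0.062500000 − 0.033055555 = 0.029444445 → n_i = 5.828  (not an integer) ✗
  n_f = 5: 1/n_i² = 0.040000000 − 0.033055555 = 0.006944445 → n_i = 12.000  → integer, n_i = 12 ✓

Only n_f = 5 gives an integer upper level, n_i = 12.

The transition is from n = 12 to n = 5 (emission).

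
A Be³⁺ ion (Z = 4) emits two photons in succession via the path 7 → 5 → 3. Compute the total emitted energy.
19.745 eV

The energy levels of Be³⁺ are E_n = -13.6057 × 4² / n² eV.

First transition (7 → 5):
ΔE₁ = |E_5 - E_7|
ΔE₁ = |-8.707648000 - (-4.442677551)| = 4.264970 eV

Second transition (5 → 3):
ΔE₂ = |E_3 - E_5|
ΔE₂ = |-24.187911111 - (-8.707648000)| = 15.480263 eV

Total energy released:
E_total = ΔE₁ + ΔE₂ = 4.264970 + 15.480263 = 19.745 eV

Note: This equals the direct transition 7 → 3: 19.745 eV ✓
Energy is conserved regardless of the path taken.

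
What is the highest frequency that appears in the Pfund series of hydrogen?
1.32e+14 Hz

The series limit corresponds to the transition from n = ∞ to n = 5.
This is the highest energy (shortest wavelength) transition in the Pfund series.

E_∞ = 0 eV
E_5 = -13.6057 / 5² = -0.5442280 eV

Energy at series limit:
ΔE = E_∞ - E_5 = 0 - (-0.5442280) = 0.5442280 eV
E = 0.5442280 eV × (1.602177 × 10⁻¹⁹ J/eV) = 8.7195e-20 J
f = E/h = 8.7195e-20 J / (6.62607 × 10⁻³⁴ J·s) = 1.32e+14 Hz

This energy equals the ionization energy from the n = 5 state of hydrogen.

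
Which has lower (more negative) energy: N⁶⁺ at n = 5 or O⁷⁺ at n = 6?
N⁶⁺ at n = 5 (E = -26.667172 eV)

Using E_n = -13.6057 Z² / n² eV:

N⁶⁺ (Z = 7) at n = 5:
E = -13.6057 × 7² / 5² = -13.6057 × 49 / 25 = -26.667172000 eV

O⁷⁺ (Z = 8) at n = 6:
E = -13.6057 × 8² / 6² = -13.6057 × 64 / 36 = -24.187911111 eV

Since -26.667172000 eV < -24.187911111 eV,
N⁶⁺ at n = 5 is more tightly bound (requires more energy to ionize).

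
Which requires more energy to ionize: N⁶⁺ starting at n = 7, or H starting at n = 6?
N⁶⁺ at n = 7 (E = -13.605700 eV)

Using E_n = -13.6057 Z² / n² eV:

N⁶⁺ (Z = 7) at n = 7:
E = -13.6057 × 7² / 7² = -13.6057 × 49 / 49 = -13.605700000 eV

H (Z = 1) at n = 6:
E = -13.6057 × 1² / 6² = -13.6057 × 1 / 36 = -0.377936111 eV

Since -13.605700000 eV < -0.377936111 eV,
N⁶⁺ at n = 7 is more tightly bound (requires more energy to ionize).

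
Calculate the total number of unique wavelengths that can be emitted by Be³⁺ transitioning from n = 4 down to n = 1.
6

The electron can occupy levels n = 1, 2, ..., 4 during de-excitation — that is m = 4 - 1 + 1 = 4 distinct levels.

The number of distinct spectral lines equals the number of ways to choose 2 of these m levels (each pair gives one possible emission transition):

Number of lines = m(m-1)/2 = 4×3/2 = 6

These correspond to all possible transitions between the 4 levels:
4 → 3, 4 → 2, 4 → 1, 3 → 2, 3 → 1, 2 → 1

Each transition produces a photon with a unique energy (and thus wavelength). This count does not depend on Z.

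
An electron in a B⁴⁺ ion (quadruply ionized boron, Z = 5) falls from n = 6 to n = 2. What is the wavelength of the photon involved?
16.402772 nm

First, find the transition energy using E_n = -13.6057 Z² / n² eV:
E_6 = -13.6057 × 5² / 6² = -9.44840278 eV
E_2 = -13.6057 × 5² / 2² = -85.03562500 eV

Photon energy: |ΔE| = |E_2 - E_6| = 75.58722222 eV

Convert to wavelength using E = hc/λ with hc = 1239.84 eV·nm:
λ = hc/E = 1239.84 eV·nm / 75.58722222 eV
λ = 16.402772 nm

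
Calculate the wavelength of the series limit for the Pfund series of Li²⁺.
253.13 nm

The series limit corresponds to the transition from n = ∞ to n = 5.
This is the highest energy (shortest wavelength) transition in the Pfund series.

E_∞ = 0 eV
E_5 = -13.6057 × 3² / 5² = -4.898052 eV

Energy at series limit:
ΔE = E_∞ - E_5 = 0 - (-4.898052) = 4.898052 eV
λ = hc/E = 1239.84 eV·nm / 4.898052 eV = 253.13 nm

This energy equals the ionization energy from the n = 5 state of Li²⁺.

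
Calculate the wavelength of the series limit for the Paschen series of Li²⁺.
91.127 nm

The series limit corresponds to the transition from n = ∞ to n = 3.
This is the highest energy (shortest wavelength) transition in the Paschen series.

E_∞ = 0 eV
E_3 = -13.6057 × 3² / 3² = -13.60570 eV

Energy at series limit:
ΔE = E_∞ - E_3 = 0 - (-13.60570) = 13.60570 eV
λ = hc/E = 1239.84 eV·nm / 13.60570 eV = 91.127 nm

This energy equals the ionization energy from the n = 3 state of Li²⁺.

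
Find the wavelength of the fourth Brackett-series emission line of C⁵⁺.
54.00 nm

The lines of a series are numbered from the longest wavelength (smallest ΔE) outward; the fourth line is the transition from n = n_f + 4 to n_f.
The Brackett series has all transitions ending at n_f = 4.

For C⁵⁺ (Z = 6), the fourth line (δ-line) is the jump from n = 8 to n = 4:
E_8 = -13.6057 × 6² / 8² = -7.6532 eV
E_4 = -13.6057 × 6² / 4² = -30.6128 eV
ΔE = E_8 - E_4 = 22.9596 eV

λ = hc/E = 1239.84 eV·nm / 22.9596 eV
λ = 54.00 nm

This is the δ-line of the Brackett series in C⁵⁺.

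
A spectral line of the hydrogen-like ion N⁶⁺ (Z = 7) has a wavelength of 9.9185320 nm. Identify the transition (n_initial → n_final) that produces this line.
n = 4 → n = 2

First, find the photon energy from the wavelength (hc = 1239.84 eV·nm):
E = hc/λ = 1239.84 eV·nm / 9.9185320 nm = 125.00237 eV

The energy levels of N⁶⁺ satisfy E_n = -13.6057 × 7² / n² eV, so an emission n_i → n_f releases
ΔE = 13.6057 × 7² × (1/n_f² − 1/n_i²) eV.

Setting ΔE equal to the photon energy:
1/n_f² − 1/n_i² = 125.00237 / (13.6057 × 7²) = 0.18750000

Since 1/n_i² must be positive, we need 1/n_f² > 0.18750000, i.e. n_f ≤ 2. For each allowed n_f, solve n_i = (1/n_f² − 0.18750000)^(−1/2) and check whether it is a whole number:
  n_f = 1: 1/n_i² = 1.00000000 − 0.18750000 = 0.81250000 → n_i = 1.109  (not an integer) ✗
  n_f = 2: 1/n_i² = 0.25000000 − 0.18750000 = 0.06250000 → n_i = 4.000  → integer, n_i = 4 ✓

Only n_f = 2 gives an integer upper level, n_i = 4.

The transition is from n = 4 to n = 2 (emission).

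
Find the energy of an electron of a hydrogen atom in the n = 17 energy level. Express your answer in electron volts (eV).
-0.047 eV

The energy levels of a hydrogen-like atom are given by:
E_n = -13.6057 eV / n²

For n = 17:
E_17 = -13.6057 eV / 17²
E_17 = -13.6057 eV / 289
E_17 = -0.047 eV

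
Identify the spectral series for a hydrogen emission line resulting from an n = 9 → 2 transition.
Balmer series

The spectral series in hydrogen are named based on the final (lower) energy level:
- Lyman series: n_final = 1 (ultraviolet)
- Balmer series: n_final = 2 (visible/near-UV)
- Paschen series: n_final = 3 (infrared)
- Brackett series: n_final = 4 (infrared)
- Pfund series: n_final = 5 (far infrared)

Since this transition ends at n = 2, it belongs to the Balmer series.

For reference, this 9 → 2 line has photon energy
ΔE = 13.6057 eV × (1/2² - 1/9²) = 3.233453 eV,
corresponding to wavelength λ = hc/ΔE = 1239.84 eV·nm / 3.233453 eV = 383.44 nm in the visible/near-UV region.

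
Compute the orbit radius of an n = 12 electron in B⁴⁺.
1.5240 nm (or 15.2403 Å)

The Bohr radius formula is:
r_n = n² a₀ / Z

where a₀ = 0.0529177 nm is the Bohr radius.

For B⁴⁺ (Z = 5) at n = 12:
r_12 = 12² × 0.0529177 nm / 5
r_12 = 144 × 0.0529177 nm / 5
r_12 = 7.62015 nm / 5
r_12 = 1.5240 nm

The electron orbits at approximately 1.5240 nm from the nucleus.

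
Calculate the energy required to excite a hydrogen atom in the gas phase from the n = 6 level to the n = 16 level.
0.32479 eV

The energy levels of a hydrogen-like atom are E_n = -13.6057 eV / n².

Energy at n = 6: E_6 = -13.6057 / 6² = -0.37793611 eV
Energy at n = 16: E_16 = -13.6057 / 16² = -0.05314727 eV

The excitation energy is the difference:
ΔE = E_16 - E_6
ΔE = -0.05314727 - (-0.37793611)
ΔE = 0.32479 eV

Since this is positive, energy must be absorbed (photon absorption).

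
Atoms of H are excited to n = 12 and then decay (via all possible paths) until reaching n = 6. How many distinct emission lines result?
21

The electron can occupy levels n = 6, 7, ..., 12 during de-excitation — that is m = 12 - 6 + 1 = 7 distinct levels.

The number of distinct spectral lines equals the number of ways to choose 2 of these m levels (each pair gives one possible emission transition):

Number of lines = m(m-1)/2 = 7×6/2 = 21

These correspond to all possible transitions between the 7 levels:
12 → 11, 12 → 10, 12 → 9, 12 → 8, 12 → 7, 12 → 6, 11 → 10, 11 → 9...

Each transition produces a photon with a unique energy (and thus wavelength). This count does not depend on Z.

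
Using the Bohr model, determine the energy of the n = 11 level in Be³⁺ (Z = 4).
-1.7991 eV

For hydrogen-like ions, the energy levels scale with Z²:
E_n = -13.6057 Z² / n² eV

For Be³⁺ (Z = 4) at n = 11:
E_11 = -13.6057 × 4² / 11²
E_11 = -13.6057 × 16 / 121
E_11 = -217.6912 / 121
E_11 = -1.7991 eV

The energy is 16 times more negative than hydrogen at the same n due to the stronger nuclear charge.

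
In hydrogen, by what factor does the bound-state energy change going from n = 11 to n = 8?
1.890625

Using E_n = -13.6057 Z² / n² eV with Z = 1:

E_8 = -13.6057 / 8² = -13.6057 / 64 = -0.2125890625 eV
E_11 = -13.6057 / 11² = -13.6057 / 121 = -0.1124438017 eV

The ratio is:
E_8/E_11 = (-0.2125890625) / (-0.1124438017)
E_8/E_11 = (-13.6057/64) / (-13.6057/121)
E_8/E_11 = 121/64
E_8/E_11 = 1.890625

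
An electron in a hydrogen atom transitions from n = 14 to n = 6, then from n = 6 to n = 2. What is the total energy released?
3.332 eV

The energy levels of hydrogen are E_n = -13.6057 / n² eV.

First transition (14 → 6):
ΔE₁ = |E_6 - E_14|
ΔE₁ = |-0.377936111 - (-0.069416837)| = 0.308519 eV

Second transition (6 → 2):
ΔE₂ = |E_2 - E_6|
ΔE₂ = |-3.401425000 - (-0.377936111)| = 3.023489 eV

Total energy released:
E_total = ΔE₁ + ΔE₂ = 0.308519 + 3.023489 = 3.332 eV

Note: This equals the direct transition 14 → 2: 3.332 eV ✓
Energy is conserved regardless of the path taken.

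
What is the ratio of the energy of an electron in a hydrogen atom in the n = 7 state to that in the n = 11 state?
2.469

Using E_n = -13.6057 Z² / n² eV with Z = 1:

E_7 = -13.6057 / 7² = -13.6057 / 49 = -0.277667347 eV
E_11 = -13.6057 / 11² = -13.6057 / 121 = -0.112443802 eV

The ratio is:
E_7/E_11 = (-0.277667347) / (-0.112443802)
E_7/E_11 = (-13.6057/49) / (-13.6057/121)
E_7/E_11 = 121/49
E_7/E_11 = 2.469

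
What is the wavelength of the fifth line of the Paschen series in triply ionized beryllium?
59.65 nm

The lines of a series are numbered from the longest wavelength (smallest ΔE) outward; the fifth line is the transition from n = n_f + 5 to n_f.
The Paschen series has all transitions ending at n_f = 3.

For Be³⁺ (Z = 4), the fifth line (ε-line) is the jump from n = 8 to n = 3:
E_8 = -13.6057 × 4² / 8² = -3.4014 eV
E_3 = -13.6057 × 4² / 3² = -24.1879 eV
ΔE = E_8 - E_3 = 20.7865 eV

λ = hc/E = 1239.84 eV·nm / 20.7865 eV
λ = 59.65 nm

This is the ε-line of the Paschen series in Be³⁺.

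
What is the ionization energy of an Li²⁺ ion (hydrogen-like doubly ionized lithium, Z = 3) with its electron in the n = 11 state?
1.012 eV

The ionization energy is the energy needed to remove the electron completely (n → ∞).

For a hydrogen-like ion with Z = 3, E_n = -13.6057 Z² / n² eV.

At n = 11: E_11 = -13.6057 × 3² / 11² = -1.011994 eV
At n = ∞: E_∞ = 0 eV

Ionization energy = E_∞ - E_11 = 0 - (-1.011994) = 1.011994 eV
Ionization energy ≈ 1.012 eV

This is also called the binding energy of the electron in state n = 11.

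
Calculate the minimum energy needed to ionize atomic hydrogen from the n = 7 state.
0.27767 eV

The ionization energy is the energy needed to remove the electron completely (n → ∞).

For hydrogen, E_n = -13.6057 eV / n².

At n = 7: E_7 = -13.6057 / 7² = -0.27766735 eV
At n = ∞: E_∞ = 0 eV

Ionization energy = E_∞ - E_7 = 0 - (-0.27766735) = 0.27766735 eV
Ionization energy ≈ 0.27767 eV

This is also called the binding energy of the electron in state n = 7.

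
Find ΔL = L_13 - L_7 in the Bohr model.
6.33e-34 J·s (or 6ℏ)

In the Bohr model, L_n = nℏ where ℏ = 1.0546e-34 J·s.

L_13 = 13ℏ = 1.3710e-33 J·s
L_7 = 7ℏ = 7.3822e-34 J·s

ΔL = L_13 - L_7 = (13 - 7)ℏ = 6ℏ
ΔL = 6 × 1.0546e-34 J·s = 6.33e-34 J·s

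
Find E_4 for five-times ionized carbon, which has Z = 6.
-30.612825 eV

For hydrogen-like ions, the energy levels scale with Z²:
E_n = -13.6057 Z² / n² eV

For C⁵⁺ (Z = 6) at n = 4:
E_4 = -13.6057 × 6² / 4²
E_4 = -13.6057 × 36 / 16
E_4 = -489.8052 / 16
E_4 = -30.612825 eV

The energy is 36 times more negative than hydrogen at the same n due to the stronger nuclear charge.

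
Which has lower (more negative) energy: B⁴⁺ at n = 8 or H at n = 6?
B⁴⁺ at n = 8 (E = -5.315 eV)

Using E_n = -13.6057 Z² / n² eV:

B⁴⁺ (Z = 5) at n = 8:
E = -13.6057 × 5² / 8² = -13.6057 × 25 / 64 = -5.314727 eV

H (Z = 1) at n = 6:
E = -13.6057 × 1² / 6² = -13.6057 × 1 / 36 = -0.377936 eV

Since -5.314727 eV < -0.377936 eV,
B⁴⁺ at n = 8 is more tightly bound (requires more energy to ionize).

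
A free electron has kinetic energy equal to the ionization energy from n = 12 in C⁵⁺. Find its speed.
1.09e+06 m/s (or 0.36487% of c)

The binding energy at n = 12 for C⁵⁺ is:
E_12 = -13.6057 × 6²/12² = -3.4014250 eV
|E_12| = 3.4014250 eV

Convert to Joules:
KE = 3.4014250 eV × (1.602177 × 10⁻¹⁹ J/eV) = 5.4497e-19 J

Using KE = ½mv²:
v = √(2·KE/m_e)
v = √(2 × 5.4497e-19 J / 9.10938 × 10⁻³¹ kg)
v = 1.09e+06 m/s

This is approximately 0.36487% the speed of light.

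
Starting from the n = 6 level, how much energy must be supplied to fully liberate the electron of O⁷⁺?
24.19 eV

The ionization energy is the energy needed to remove the electron completely (n → ∞).

For a hydrogen-like ion with Z = 8, E_n = -13.6057 Z² / n² eV.

At n = 6: E_6 = -13.6057 × 8² / 6² = -24.18791 eV
At n = ∞: E_∞ = 0 eV

Ionization energy = E_∞ - E_6 = 0 - (-24.18791) = 24.18791 eV
Ionization energy ≈ 24.19 eV

This is also called the binding energy of the electron in state n = 6.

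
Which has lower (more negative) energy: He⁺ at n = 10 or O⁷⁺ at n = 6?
O⁷⁺ at n = 6 (E = -24.188 eV)

Using E_n = -13.6057 Z² / n² eV:

He⁺ (Z = 2) at n = 10:
E = -13.6057 × 2² / 10² = -13.6057 × 4 / 100 = -0.544228 eV

O⁷⁺ (Z = 8) at n = 6:
E = -13.6057 × 8² / 6² = -13.6057 × 64 / 36 = -24.187911 eV

Since -24.187911 eV < -0.544228 eV,
O⁷⁺ at n = 6 is more tightly bound (requires more energy to ionize).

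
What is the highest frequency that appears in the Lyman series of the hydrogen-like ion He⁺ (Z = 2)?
1.316e+16 Hz

The series limit corresponds to the transition from n = ∞ to n = 1.
This is the highest energy (shortest wavelength) transition in the Lyman series.

E_∞ = 0 eV
E_1 = -13.6057 × 2² / 1² = -54.422800 eV

Energy at series limit:
ΔE = E_∞ - E_1 = 0 - (-54.422800) = 54.422800 eV
E = 54.422800 eV × (1.602177 × 10⁻¹⁹ J/eV) = 8.71950e-18 J
f = E/h = 8.71950e-18 J / (6.62607 × 10⁻³⁴ J·s) = 1.316e+16 Hz

This energy equals the ionization energy from the n = 1 state of He⁺.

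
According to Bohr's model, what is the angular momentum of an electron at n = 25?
2.636e-33 J·s (or 25ℏ)

In the Bohr model, angular momentum is quantized:
L = nℏ

where ℏ = h/(2π) = 1.05457e-34 J·s

For n = 25:
L = 25 × 1.05457e-34 J·s
L = 2.636e-33 J·s

This can also be written as L = 25ℏ.
The angular momentum is an integer multiple of the reduced Planck constant.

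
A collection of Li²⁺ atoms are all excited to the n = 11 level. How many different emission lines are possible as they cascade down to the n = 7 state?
10

The electron can occupy levels n = 7, 8, ..., 11 during de-excitation — that is m = 11 - 7 + 1 = 5 distinct levels.

The number of distinct spectral lines equals the number of ways to choose 2 of these m levels (each pair gives one possible emission transition):

Number of lines = m(m-1)/2 = 5×4/2 = 10

These correspond to all possible transitions between the 5 levels:
11 → 10, 11 → 9, 11 → 8, 11 → 7, 10 → 9, 10 → 8, 10 → 7, 9 → 8...

Each transition produces a photon with a unique energy (and thus wavelength). This count does not depend on Z.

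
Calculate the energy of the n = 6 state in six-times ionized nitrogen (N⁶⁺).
-18.5189 eV

For hydrogen-like ions, the energy levels scale with Z²:
E_n = -13.6057 Z² / n² eV

For N⁶⁺ (Z = 7) at n = 6:
E_6 = -13.6057 × 7² / 6²
E_6 = -13.6057 × 49 / 36
E_6 = -666.6793 / 36
E_6 = -18.5189 eV

The energy is 49 times more negative than hydrogen at the same n due to the stronger nuclear charge.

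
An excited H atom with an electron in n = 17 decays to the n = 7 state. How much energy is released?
0.231 eV

The energy levels are E_n = -13.6057 eV / n².

Energy at n = 17: E_17 = -13.6057 / 17² = -0.047079 eV
Energy at n = 7: E_7 = -13.6057 / 7² = -0.277667 eV

For emission (electron falling to lower state), the photon energy is:
E_photon = E_17 - E_7 = |-0.047079 - (-0.277667)|
E_photon = 0.231 eV

This energy is carried away by the emitted photon.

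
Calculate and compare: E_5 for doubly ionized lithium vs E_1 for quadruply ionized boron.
B⁴⁺ at n = 1 (E = -340.143 eV)

Using E_n = -13.6057 Z² / n² eV:

Li²⁺ (Z = 3) at n = 5:
E = -13.6057 × 3² / 5² = -13.6057 × 9 / 25 = -4.898052 eV

B⁴⁺ (Z = 5) at n = 1:
E = -13.6057 × 5² / 1² = -13.6057 × 25 / 1 = -340.142500 eV

Since -340.142500 eV < -4.898052 eV,
B⁴⁺ at n = 1 is more tightly bound (requires more energy to ionize).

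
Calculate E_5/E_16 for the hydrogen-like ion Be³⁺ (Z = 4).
10.24000

Using E_n = -13.6057 Z² / n² eV with Z = 4:

E_5 = -13.6057 × 4² / 5² = -217.6912 / 25 = -8.70764800000 eV
E_16 = -13.6057 × 4² / 16² = -217.6912 / 256 = -0.85035625000 eV

The ratio is:
E_5/E_16 = (-8.70764800000) / (-0.85035625000)
E_5/E_16 = (-217.6912/25) / (-217.6912/256)
E_5/E_16 = 256/25
E_5/E_16 = 10.24000
(Note: the Z² factors cancel in the ratio.)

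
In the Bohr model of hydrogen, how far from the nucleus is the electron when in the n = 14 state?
10.3719 nm (or 103.7187 Å)

The Bohr radius formula is:
r_n = n² a₀ / Z

where a₀ = 0.0529177 nm is the Bohr radius.

For H (Z = 1) at n = 14:
r_14 = 14² × 0.0529177 nm / 1
r_14 = 196 × 0.0529177 nm / 1
r_14 = 10.37187 nm / 1
r_14 = 10.3719 nm

The electron orbits at approximately 10.3719 nm from the nucleus.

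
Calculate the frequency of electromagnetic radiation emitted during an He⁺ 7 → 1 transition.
1.29e+16 Hz

First, find the transition energy:
E_7 = -13.6057 × 2² / 7² = -1.11067 eV
E_1 = -13.6057 × 2² / 1² = -54.42280 eV
|ΔE| = |E_1 - E_7| = 53.31213 eV

Convert to Joules: E = 53.31213 eV × (1.602177 × 10⁻¹⁹ J/eV) = 8.5415e-18 J

Using E = hf:
f = E/h = 8.5415e-18 J / (6.62607 × 10⁻³⁴ J·s)
f = 1.29e+16 Hz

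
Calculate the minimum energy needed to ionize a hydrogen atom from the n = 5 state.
0.5442 eV

The ionization energy is the energy needed to remove the electron completely (n → ∞).

For hydrogen, E_n = -13.6057 eV / n².

At n = 5: E_5 = -13.6057 / 5² = -0.5442280 eV
At n = ∞: E_∞ = 0 eV

Ionization energy = E_∞ - E_5 = 0 - (-0.5442280) = 0.5442280 eV
Ionization energy ≈ 0.5442 eV

This is also called the binding energy of the electron in state n = 5.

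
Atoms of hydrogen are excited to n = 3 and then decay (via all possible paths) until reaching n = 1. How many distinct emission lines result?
3

The electron can occupy levels n = 1, 2, ..., 3 during de-excitation — that is m = 3 - 1 + 1 = 3 distinct levels.

The number of distinct spectral lines equals the number of ways to choose 2 of these m levels (each pair gives one possible emission transition):

Number of lines = m(m-1)/2 = 3×2/2 = 3

These correspond to all possible transitions between the 3 levels:
3 → 2, 3 → 1, 2 → 1

Each transition produces a photon with a unique energy (and thus wavelength). This count does not depend on Z.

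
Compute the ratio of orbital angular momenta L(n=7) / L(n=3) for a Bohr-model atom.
2.333333

In the Bohr model, L_n = nℏ, so the ratio is purely the ratio of quantum numbers:

L_7/L_3 = 7ℏ / 3ℏ = 7/3 = 2.333333

The angular momentum scales linearly with n.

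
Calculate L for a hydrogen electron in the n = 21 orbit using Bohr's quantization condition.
2.215e-33 J·s (or 21ℏ)

In the Bohr model, angular momentum is quantized:
L = nℏ

where ℏ = h/(2π) = 1.05457e-34 J·s

For n = 21:
L = 21 × 1.05457e-34 J·s
L = 2.215e-33 J·s

This can also be written as L = 21ℏ.
The angular momentum is an integer multiple of the reduced Planck constant.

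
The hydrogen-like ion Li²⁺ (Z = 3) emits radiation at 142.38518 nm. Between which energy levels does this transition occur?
n = 5 → n = 3

First, find the photon energy from the wavelength (hc = 1239.84 eV·nm):
E = hc/λ = 1239.84 eV·nm / 142.38518 nm = 8.7076478 eV

The energy levels of Li²⁺ satisfy E_n = -13.6057 × 3² / n² eV, so an emission n_i → n_f releases
ΔE = 13.6057 × 3² × (1/n_f² − 1/n_i²) eV.

Setting ΔE equal to the photon energy:
1/n_f² − 1/n_i² = 8.7076478 / (13.6057 × 3²) = 0.071111109

Since 1/n_i² must be positive, we need 1/n_f² > 0.071111109, i.e. n_f ≤ 3. For each allowed n_f, solve n_i = (1/n_f² − 0.071111109)^(−1/2) and check whether it is a whole number:
  n_f = 1: 1/n_i² = 1.000000000 − 0.071111109 = 0.928888891 → n_i = 1.038  (not an integer) ✗
  n_f = 2: 1/n_i² = 0.250000000 − 0.071111109 = 0.178888891 → n_i = 2.364  (not an integer) ✗
  n_f = 3: 1/n_i² = 0.111111111 − 0.071111109 = 0.040000002 → n_i = 5.000  → integer, n_i = 5 ✓

Only n_f = 3 gives an integer upper level, n_i = 5.

The transition is from n = 5 to n = 3 (emission).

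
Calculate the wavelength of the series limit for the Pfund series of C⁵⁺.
63.282 nm

The series limit corresponds to the transition from n = ∞ to n = 5.
This is the highest energy (shortest wavelength) transition in the Pfund series.

E_∞ = 0 eV
E_5 = -13.6057 × 6² / 5² = -19.59221 eV

Energy at series limit:
ΔE = E_∞ - E_5 = 0 - (-19.59221) = 19.59221 eV
λ = hc/E = 1239.84 eV·nm / 19.59221 eV = 63.282 nm

This energy equals the ionization energy from the n = 5 state of C⁵⁺.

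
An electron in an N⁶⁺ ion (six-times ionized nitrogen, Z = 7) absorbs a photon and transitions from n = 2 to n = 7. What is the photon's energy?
153.0641 eV

The energy levels of a hydrogen-like atom are E_n = -13.6057 Z² eV / n².

Energy at n = 2: E_2 = -13.6057 × 7² / 2² = -166.6698250 eV
Energy at n = 7: E_7 = -13.6057 × 7² / 7² = -13.6057000 eV

The excitation energy is the difference:
ΔE = E_7 - E_2
ΔE = -13.6057000 - (-166.6698250)
ΔE = 153.0641 eV

Since this is positive, energy must be absorbed (photon absorption).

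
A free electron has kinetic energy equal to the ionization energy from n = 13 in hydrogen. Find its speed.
1.6828e+05 m/s (or 0.05613% of c)

The binding energy at n = 13 for hydrogen is:
E_13 = -13.6057/13² = -0.080507101 eV
|E_13| = 0.080507101 eV

Convert to Joules:
KE = 0.080507101 eV × (1.602177 × 10⁻¹⁹ J/eV) = 1.289866e-20 J

Using KE = ½mv²:
v = √(2·KE/m_e)
v = √(2 × 1.289866e-20 J / 9.10938 × 10⁻³¹ kg)
v = 1.6828e+05 m/s

This is approximately 0.05613% the speed of light.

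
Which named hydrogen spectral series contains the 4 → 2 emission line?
Balmer series

The spectral series in hydrogen are named based on the final (lower) energy level:
- Lyman series: n_final = 1 (ultraviolet)
- Balmer series: n_final = 2 (visible/near-UV)
- Paschen series: n_final = 3 (infrared)
- Brackett series: n_final = 4 (infrared)
- Pfund series: n_final = 5 (far infrared)

Since this transition ends at n = 2, it belongs to the Balmer series.

For reference, this 4 → 2 line has photon energy
ΔE = 13.6057 eV × (1/2² - 1/4²) = 2.5510688 eV,
corresponding to wavelength λ = hc/ΔE = 1239.84 eV·nm / 2.5510688 eV = 486.008 nm in the visible/near-UV region.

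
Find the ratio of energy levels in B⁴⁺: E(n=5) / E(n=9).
3.2400

Using E_n = -13.6057 Z² / n² eV with Z = 5:

E_5 = -13.6057 × 5² / 5² = -340.1425 / 25 = -13.6057000000 eV
E_9 = -13.6057 × 5² / 9² = -340.1425 / 81 = -4.1992901235 eV

The ratio is:
E_5/E_9 = (-13.6057000000) / (-4.1992901235)
E_5/E_9 = (-340.1425/25) / (-340.1425/81)
E_5/E_9 = 81/25
E_5/E_9 = 3.2400
(Note: the Z² factors cancel in the ratio.)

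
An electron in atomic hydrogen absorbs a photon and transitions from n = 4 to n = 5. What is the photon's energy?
0.30613 eV

The energy levels of a hydrogen-like atom are E_n = -13.6057 eV / n².

Energy at n = 4: E_4 = -13.6057 / 4² = -0.85035625 eV
Energy at n = 5: E_5 = -13.6057 / 5² = -0.54422800 eV

The excitation energy is the difference:
ΔE = E_5 - E_4
ΔE = -0.54422800 - (-0.85035625)
ΔE = 0.30613 eV

Since this is positive, energy must be absorbed (photon absorption).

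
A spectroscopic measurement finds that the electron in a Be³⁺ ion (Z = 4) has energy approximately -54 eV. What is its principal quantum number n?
n = 2

The exact energy levels follow E_n = -13.6057 Z² / n² eV with Z = 4.

The measured value (-54 eV) is reported to only 2 significant figures, so we must test candidate n values and see which one matches to that precision.

Candidate energies:
  n = 1:  E = -13.6057 × 4² / 1² = -217.69120 eV
  n = 2:  E = -13.6057 × 4² / 2² = -54.42280 eV  ← matches
  n = 3:  E = -13.6057 × 4² / 3² = -24.18791 eV
  n = 4:  E = -13.6057 × 4² / 4² = -13.60570 eV

Checking against the measurement of -54 eV (2 sig figs), only n = 2 agrees:
E_2 = -54.42280 eV, which rounds to -54 eV ✓

Therefore n = 2.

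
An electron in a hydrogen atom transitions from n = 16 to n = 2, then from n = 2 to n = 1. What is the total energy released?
13.55 eV

The energy levels of hydrogen are E_n = -13.6057 / n² eV.

First transition (16 → 2):
ΔE₁ = |E_2 - E_16|
ΔE₁ = |-3.40142500 - (-0.05314727)| = 3.34828 eV

Second transition (2 → 1):
ΔE₂ = |E_1 - E_2|
ΔE₂ = |-13.60570000 - (-3.40142500)| = 10.20428 eV

Total energy released:
E_total = ΔE₁ + ΔE₂ = 3.34828 + 10.20428 = 13.55 eV

Note: This equals the direct transition 16 → 1: 13.55 eV ✓
Energy is conserved regardless of the path taken.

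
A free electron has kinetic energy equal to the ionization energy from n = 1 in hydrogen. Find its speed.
2.1877e+06 m/s (or 0.72974% of c)

The binding energy at n = 1 for hydrogen is:
E_1 = -13.6057/1² = -13.6057000 eV
|E_1| = 13.6057000 eV

Convert to Joules:
KE = 13.6057000 eV × (1.602177 × 10⁻¹⁹ J/eV) = 2.179874e-18 J

Using KE = ½mv²:
v = √(2·KE/m_e)
v = √(2 × 2.179874e-18 J / 9.10938 × 10⁻³¹ kg)
v = 2.1877e+06 m/s

This is approximately 0.72974% the speed of light.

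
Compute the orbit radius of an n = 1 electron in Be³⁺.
0.0132 nm (or 0.1323 Å)

The Bohr radius formula is:
r_n = n² a₀ / Z

where a₀ = 0.0529177 nm is the Bohr radius.

For Be³⁺ (Z = 4) at n = 1:
r_1 = 1² × 0.0529177 nm / 4
r_1 = 1 × 0.0529177 nm / 4
r_1 = 0.05292 nm / 4
r_1 = 0.0132 nm

The electron orbits at approximately 0.0132 nm from the nucleus.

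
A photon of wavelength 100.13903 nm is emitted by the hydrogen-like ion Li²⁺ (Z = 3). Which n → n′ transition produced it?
n = 10 → n = 3

First, find the photon energy from the wavelength (hc = 1239.84 eV·nm):
E = hc/λ = 1239.84 eV·nm / 100.13903 nm = 12.381186 eV

The energy levels of Li²⁺ satisfy E_n = -13.6057 × 3² / n² eV, so an emission n_i → n_f releases
ΔE = 13.6057 × 3² × (1/n_f² − 1/n_i²) eV.

Setting ΔE equal to the photon energy:
1/n_f² − 1/n_i² = 12.381186 / (13.6057 × 3²) = 0.10111110

Since 1/n_i² must be positive, we need 1/n_f² > 0.10111110, i.e. n_f ≤ 3. For each allowed n_f, solve n_i = (1/n_f² − 0.10111110)^(−1/2) and check whether it is a whole number:
  n_f = 1: 1/n_i² = 1.00000000 − 0.10111110 = 0.89888890 → n_i = 1.055  (not an integer) ✗
  n_f = 2: 1/n_i² = 0.25000000 − 0.10111110 = 0.14888890 → n_i = 2.592  (not an integer) ✗
  n_f = 3: 1/n_i² = 0.11111111 − 0.10111110 = 0.01000001 → n_i = 10.000  → integer, n_i = 10 ✓

Only n_f = 3 gives an integer upper level, n_i = 10.

The transition is from n = 10 to n = 3 (emission).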